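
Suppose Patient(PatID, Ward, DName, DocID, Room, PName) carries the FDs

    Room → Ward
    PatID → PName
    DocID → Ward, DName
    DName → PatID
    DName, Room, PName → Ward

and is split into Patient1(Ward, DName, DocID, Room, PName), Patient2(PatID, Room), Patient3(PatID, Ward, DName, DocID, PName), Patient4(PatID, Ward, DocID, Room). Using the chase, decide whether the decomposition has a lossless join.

Yes

Chase test. Columns are PatID, Ward, DName, DocID, Room, PName; row i has aⱼ where attribute j ∈ Patienti, else bᵢⱼ.
Initial tableau (one row per fragment):
  row 1: b11 a2 a3 a4 a5 a6
  row 2: a1 b22 b23 b24 a5 b26
  row 3: a1 a2 a3 a4 b35 a6
  row 4: a1 a2 b43 a4 a5 b46
Rows 1 and 2 agree on Room; apply Room→Ward and equate their Ward entries.
Rows 2 and 3 agree on PatID; apply PatID→PName and equate their PName entries.
Rows 2 and 4 agree on PatID; apply PatID→PName and equate their PName entries.
Rows 1 and 4 agree on DocID; apply DocID→Ward, DName and equate their Ward, DName entries.
Rows 1 and 3 agree on DName; apply DName→PatID and equate their PatID entries.
Row 1 is now all distinguished symbols — the join is lossless.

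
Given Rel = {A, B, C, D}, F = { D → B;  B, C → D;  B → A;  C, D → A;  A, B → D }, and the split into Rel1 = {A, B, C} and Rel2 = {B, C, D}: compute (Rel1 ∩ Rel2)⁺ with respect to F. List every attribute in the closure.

A, B, C, D

Rel1 ∩ Rel2 = {B, C}.
B, C → D applies, adding D
B → A applies, adding A
Closure: {A, B, C, D}.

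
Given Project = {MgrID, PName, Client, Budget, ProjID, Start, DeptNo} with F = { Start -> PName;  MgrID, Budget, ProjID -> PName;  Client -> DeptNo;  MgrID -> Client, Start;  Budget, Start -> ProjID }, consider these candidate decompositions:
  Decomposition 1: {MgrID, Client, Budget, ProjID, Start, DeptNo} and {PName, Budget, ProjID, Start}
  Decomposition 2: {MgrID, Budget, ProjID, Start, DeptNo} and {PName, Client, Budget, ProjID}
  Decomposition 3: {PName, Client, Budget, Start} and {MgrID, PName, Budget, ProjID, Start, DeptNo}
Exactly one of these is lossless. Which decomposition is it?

Decomposition 1

Decomposition 1: common = {Budget, ProjID, Start}, closure = {PName, Budget, ProjID, Start} → lossless.
Decomposition 2: common = {Budget, ProjID}, closure = {Budget, ProjID} → lossy.
Decomposition 3: common = {PName, Budget, Start}, closure = {PName, Budget, ProjID, Start} → lossy.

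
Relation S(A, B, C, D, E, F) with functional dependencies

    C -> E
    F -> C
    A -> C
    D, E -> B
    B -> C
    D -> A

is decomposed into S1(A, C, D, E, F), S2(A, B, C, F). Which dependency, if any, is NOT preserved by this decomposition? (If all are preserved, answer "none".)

Check D, E → B: no single fragment contains all of {B, D, E}, and the restricted closure of {D, E} across the fragments never reaches {B}.
C → E is preserved.
F → C is preserved.
A → C is preserved.
B → C is preserved.
D → A is preserved.

D, E -> B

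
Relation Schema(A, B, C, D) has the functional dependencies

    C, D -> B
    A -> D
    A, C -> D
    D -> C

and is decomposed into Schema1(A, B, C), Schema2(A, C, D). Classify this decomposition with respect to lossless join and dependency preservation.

lossless but not dependency-preserving

Lossless test: (A, C)⁺ = {A, B, C, D}, which contains all of one fragment — lossless.
Dependency preservation: the restricted closure of {C, D} across the fragments never reaches {B}, so C, D → B cannot be enforced without a join — not preserved.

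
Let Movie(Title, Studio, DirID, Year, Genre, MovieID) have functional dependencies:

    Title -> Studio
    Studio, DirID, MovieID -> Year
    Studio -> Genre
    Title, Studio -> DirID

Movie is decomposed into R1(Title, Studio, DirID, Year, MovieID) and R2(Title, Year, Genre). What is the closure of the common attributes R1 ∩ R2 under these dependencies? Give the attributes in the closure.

Title, Studio, DirID, Year, Genre

R1 ∩ R2 = {Title, Year}.
Title → Studio applies, adding Studio
Studio → Genre applies, adding Genre
Title, Studio → DirID applies, adding DirID
Closure: {Title, Studio, DirID, Year, Genre}.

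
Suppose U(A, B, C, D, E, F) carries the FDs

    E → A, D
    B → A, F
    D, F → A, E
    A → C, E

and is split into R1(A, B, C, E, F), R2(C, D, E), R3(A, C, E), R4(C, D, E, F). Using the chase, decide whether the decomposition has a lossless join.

Chase test. Columns are A, B, C, D, E, F; row i has aⱼ where attribute j ∈ Ri, else bᵢⱼ.
Initial tableau (one row per fragment):
  row 1: a1 a2 a3 b14 a5 a6
  row 2: b21 b22 a3 a4 a5 b26
  row 3: a1 b32 a3 b34 a5 b36
  row 4: b41 b42 a3 a4 a5 a6
Rows 1 and 2 agree on E; apply E→A, D and equate their A, D entries.
Rows 1 and 3 agree on E; apply E→A, D and equate their A, D entries.
Rows 1 and 4 agree on E; apply E→A, D and equate their A, D entries.
Row 1 is now all distinguished symbols — the join is lossless.

Yes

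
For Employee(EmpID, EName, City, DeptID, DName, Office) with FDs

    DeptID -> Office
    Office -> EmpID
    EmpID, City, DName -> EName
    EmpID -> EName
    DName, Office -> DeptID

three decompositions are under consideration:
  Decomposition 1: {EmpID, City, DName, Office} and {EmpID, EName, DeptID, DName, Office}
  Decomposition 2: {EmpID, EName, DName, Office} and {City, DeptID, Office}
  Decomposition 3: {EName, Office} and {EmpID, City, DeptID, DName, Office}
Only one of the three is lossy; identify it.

Decomposition 2

Decomposition 1: common = {EmpID, DName, Office}, closure = {EmpID, EName, DeptID, DName, Office} → lossless.
Decomposition 2: common = {Office}, closure = {EmpID, EName, Office} → lossy.
Decomposition 3: common = {Office}, closure = {EmpID, EName, Office} → lossless.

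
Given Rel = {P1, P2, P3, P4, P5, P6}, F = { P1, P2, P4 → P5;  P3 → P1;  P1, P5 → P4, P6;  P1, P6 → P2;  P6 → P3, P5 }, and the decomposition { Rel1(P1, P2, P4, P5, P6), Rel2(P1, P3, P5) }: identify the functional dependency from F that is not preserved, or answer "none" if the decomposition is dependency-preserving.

none

P1, P2, P4 → P5 lies within Rel1.
P3 → P1 lies within Rel2.
P1, P5 → P4, P6 lies within Rel1.
P1, P6 → P2 lies within Rel1.
P6 → P3, P5: restricted closure across fragments reaches P3, P5.
Every dependency is enforceable on the fragments, so the decomposition is dependency-preserving.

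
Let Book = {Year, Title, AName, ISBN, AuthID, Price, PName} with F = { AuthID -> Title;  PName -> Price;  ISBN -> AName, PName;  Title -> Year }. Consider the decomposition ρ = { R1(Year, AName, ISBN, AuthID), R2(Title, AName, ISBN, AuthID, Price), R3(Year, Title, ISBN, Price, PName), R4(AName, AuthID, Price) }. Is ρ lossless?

Chase test. Columns are Year, Title, AName, ISBN, AuthID, Price, PName; row i has aⱼ where attribute j ∈ Ri, else bᵢⱼ.
Initial tableau (one row per fragment):
  row 1: a1 b12 a3 a4 a5 b16 b17
  row 2: b21 a2 a3 a4 a5 a6 b27
  row 3: a1 a2 b33 a4 b35 a6 a7
  row 4: b41 b42 a3 b44 a5 a6 b47
Rows 1 and 2 agree on AuthID; apply AuthID→Title and equate their Title entries.
Rows 1 and 4 agree on AuthID; apply AuthID→Title and equate their Title entries.
Rows 1 and 2 agree on ISBN; apply ISBN→AName, PName and equate their AName, PName entries.
Rows 1 and 3 agree on ISBN; apply ISBN→AName, PName and equate their AName, PName entries.
Rows 1 and 2 agree on Title; apply Title→Year and equate their Year entries.
Rows 1 and 4 agree on Title; apply Title→Year and equate their Year entries.
Rows 1 and 2 agree on PName; apply PName→Price and equate their Price entries.
Row 1 is now all distinguished symbols — the join is lossless.

Yes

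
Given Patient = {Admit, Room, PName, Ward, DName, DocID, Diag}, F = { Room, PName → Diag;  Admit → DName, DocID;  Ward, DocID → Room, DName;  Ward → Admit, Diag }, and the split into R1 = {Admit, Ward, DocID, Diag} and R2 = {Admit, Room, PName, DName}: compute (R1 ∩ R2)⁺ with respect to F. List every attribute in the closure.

R1 ∩ R2 = {Admit}.
Admit → DName, DocID applies, adding DName, DocID
Closure: {Admit, DName, DocID}.

Admit, DName, DocID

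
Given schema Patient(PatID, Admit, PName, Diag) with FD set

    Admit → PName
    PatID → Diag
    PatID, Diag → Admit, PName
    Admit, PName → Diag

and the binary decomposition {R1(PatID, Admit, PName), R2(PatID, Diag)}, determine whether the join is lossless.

Common attributes: R1 ∩ R2 = {PatID}.
Closure of {PatID}: PatID → Diag applies, adding Diag; PatID, Diag → Admit, PName applies, adding Admit, PName. So (PatID)⁺ = {PatID, Admit, PName, Diag}.
This closure contains every attribute of R1, so R1 ∩ R2 → R1. The join is lossless.

Yes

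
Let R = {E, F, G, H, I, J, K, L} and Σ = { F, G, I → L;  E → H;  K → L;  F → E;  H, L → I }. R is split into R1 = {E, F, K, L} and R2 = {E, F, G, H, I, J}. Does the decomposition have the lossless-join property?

No

Common attributes: R1 ∩ R2 = {E, F}.
Closure of {E, F}: E → H applies, adding H. So (E, F)⁺ = {E, F, H}.
The closure contains neither all of R1 = {E, F, K, L} nor all of R2 = {E, F, G, H, I, J}, so the common attributes are not a superkey of either fragment. The join is lossy.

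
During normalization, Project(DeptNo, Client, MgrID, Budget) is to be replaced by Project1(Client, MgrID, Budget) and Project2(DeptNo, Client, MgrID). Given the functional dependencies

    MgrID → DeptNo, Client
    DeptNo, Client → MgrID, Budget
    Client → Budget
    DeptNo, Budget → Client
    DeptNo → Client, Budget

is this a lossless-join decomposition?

Yes

Common attributes: Project1 ∩ Project2 = {Client, MgrID}.
Closure of {Client, MgrID}: MgrID → DeptNo, Client applies, adding DeptNo; DeptNo, Client → MgrID, Budget applies, adding Budget. So (Client, MgrID)⁺ = {DeptNo, Client, MgrID, Budget}.
This closure contains every attribute of Project1, so Project1 ∩ Project2 → Project1. The join is lossless.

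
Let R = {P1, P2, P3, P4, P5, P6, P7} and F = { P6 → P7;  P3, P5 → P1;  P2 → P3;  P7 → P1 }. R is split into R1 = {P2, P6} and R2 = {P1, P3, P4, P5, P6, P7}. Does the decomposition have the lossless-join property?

Common attributes: R1 ∩ R2 = {P6}.
Closure of {P6}: P6 → P7 applies, adding P7; P7 → P1 applies, adding P1. So (P6)⁺ = {P1, P6, P7}.
The closure contains neither all of R1 = {P2, P6} nor all of R2 = {P1, P3, P4, P5, P6, P7}, so the common attributes are not a superkey of either fragment. The join is lossy.

No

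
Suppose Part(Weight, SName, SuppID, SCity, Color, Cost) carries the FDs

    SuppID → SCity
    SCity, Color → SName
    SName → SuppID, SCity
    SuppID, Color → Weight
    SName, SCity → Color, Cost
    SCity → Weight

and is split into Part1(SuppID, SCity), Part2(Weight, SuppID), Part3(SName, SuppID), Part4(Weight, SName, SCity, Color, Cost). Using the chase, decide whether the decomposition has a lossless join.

Yes

Chase test. Columns are Weight, SName, SuppID, SCity, Color, Cost; row i has aⱼ where attribute j ∈ Parti, else bᵢⱼ.
Initial tableau (one row per fragment):
  row 1: b11 b12 a3 a4 b15 b16
  row 2: a1 b22 a3 b24 b25 b26
  row 3: b31 a2 a3 b34 b35 b36
  row 4: a1 a2 b43 a4 a5 a6
Rows 1 and 2 agree on SuppID; apply SuppID→SCity and equate their SCity entries.
Rows 1 and 3 agree on SuppID; apply SuppID→SCity and equate their SCity entries.
Rows 3 and 4 agree on SName; apply SName→SuppID, SCity and equate their SuppID, SCity entries.
Rows 3 and 4 agree on SName, SCity; apply SName, SCity→Color, Cost and equate their Color, Cost entries.
Rows 1 and 2 agree on SCity; apply SCity→Weight and equate their Weight entries.
Rows 1 and 3 agree on SCity; apply SCity→Weight and equate their Weight entries.
Row 3 is now all distinguished symbols — the join is lossless.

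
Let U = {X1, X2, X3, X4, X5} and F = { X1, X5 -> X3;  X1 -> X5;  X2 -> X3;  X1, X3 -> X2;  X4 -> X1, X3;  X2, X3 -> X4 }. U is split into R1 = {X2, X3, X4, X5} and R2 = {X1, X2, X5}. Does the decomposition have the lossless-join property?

Yes

Common attributes: R1 ∩ R2 = {X2, X5}.
Closure of {X2, X5}: X2 → X3 applies, adding X3; X2, X3 → X4 applies, adding X4; X4 → X1, X3 applies, adding X1. So (X2, X5)⁺ = {X1, X2, X3, X4, X5}.
This closure contains every attribute of R1, so R1 ∩ R2 → R1. The join is lossless.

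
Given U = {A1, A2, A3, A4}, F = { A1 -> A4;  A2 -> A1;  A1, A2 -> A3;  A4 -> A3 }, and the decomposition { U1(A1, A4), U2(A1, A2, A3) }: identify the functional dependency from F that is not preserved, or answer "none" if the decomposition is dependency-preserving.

Check A4 → A3: no single fragment contains all of {A3, A4}, and the restricted closure of {A4} across the fragments never reaches {A3}.
A1 → A4 is preserved.
A2 → A1 is preserved.
A1, A2 → A3 is preserved.

A4 -> A3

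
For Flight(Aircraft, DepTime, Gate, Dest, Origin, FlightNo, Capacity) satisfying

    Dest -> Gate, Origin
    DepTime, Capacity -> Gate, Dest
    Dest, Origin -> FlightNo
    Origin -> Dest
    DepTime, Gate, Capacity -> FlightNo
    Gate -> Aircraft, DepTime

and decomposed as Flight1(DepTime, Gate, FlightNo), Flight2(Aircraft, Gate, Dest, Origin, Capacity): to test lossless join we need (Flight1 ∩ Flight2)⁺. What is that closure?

Flight1 ∩ Flight2 = {Gate}.
Gate → Aircraft, DepTime applies, adding Aircraft, DepTime
Closure: {Aircraft, DepTime, Gate}.

Aircraft, DepTime, Gate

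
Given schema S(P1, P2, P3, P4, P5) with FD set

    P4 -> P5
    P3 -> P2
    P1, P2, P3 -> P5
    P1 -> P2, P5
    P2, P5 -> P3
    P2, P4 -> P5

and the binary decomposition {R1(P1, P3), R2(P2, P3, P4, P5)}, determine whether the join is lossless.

Common attributes: R1 ∩ R2 = {P3}.
Closure of {P3}: P3 → P2 applies, adding P2. So (P3)⁺ = {P2, P3}.
The closure contains neither all of R1 = {P1, P3} nor all of R2 = {P2, P3, P4, P5}, so the common attributes are not a superkey of either fragment. The join is lossy.

No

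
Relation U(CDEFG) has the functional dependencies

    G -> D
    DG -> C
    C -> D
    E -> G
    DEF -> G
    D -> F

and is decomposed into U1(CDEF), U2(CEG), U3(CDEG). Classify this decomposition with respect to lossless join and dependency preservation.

lossless and dependency-preserving

Lossless test (chase): Rows 2 and 3 agree on G; apply G→D and equate their D entries. Rows 1 and 2 agree on E; apply E→G and equate their G entries. Rows 1 and 2 agree on D; apply D→F and equate their F entries. Rows 1 and 3 agree on D; apply D→F and equate their F entries. Row 1 is now all distinguished symbols — the join is lossless.
Dependency preservation: DEF → G is not contained in any single fragment, but the restricted closure of its left-hand side across the fragments still reaches the right-hand side; the remaining FDs each lie inside some fragment. All dependencies are preserved.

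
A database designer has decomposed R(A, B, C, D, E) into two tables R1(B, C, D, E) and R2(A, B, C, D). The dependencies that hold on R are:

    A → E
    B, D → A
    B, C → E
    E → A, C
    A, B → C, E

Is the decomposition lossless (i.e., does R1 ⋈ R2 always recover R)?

Yes

Common attributes: R1 ∩ R2 = {B, C, D}.
Closure of {B, C, D}: B, D → A applies, adding A; B, C → E applies, adding E. So (B, C, D)⁺ = {A, B, C, D, E}.
This closure contains every attribute of R1, so R1 ∩ R2 → R1. The join is lossless.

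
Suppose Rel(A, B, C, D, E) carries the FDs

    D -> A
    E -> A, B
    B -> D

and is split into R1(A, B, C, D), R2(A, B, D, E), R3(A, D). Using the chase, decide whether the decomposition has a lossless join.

No

Chase test. Columns are A, B, C, D, E; row i has aⱼ where attribute j ∈ Ri, else bᵢⱼ.
Initial tableau (one row per fragment):
  row 1: a1 a2 a3 a4 b15
  row 2: a1 a2 b23 a4 a5
  row 3: a1 b32 b33 a4 b35
No row becomes fully distinguished — the join is lossy.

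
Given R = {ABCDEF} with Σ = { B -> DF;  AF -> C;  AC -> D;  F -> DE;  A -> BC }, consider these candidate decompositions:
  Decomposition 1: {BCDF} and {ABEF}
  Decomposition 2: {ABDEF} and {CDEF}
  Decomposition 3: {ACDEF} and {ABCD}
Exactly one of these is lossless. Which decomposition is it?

Decomposition 3

Decomposition 1: common = {BF}, closure = {BDEF} → lossy.
Decomposition 2: common = {DEF}, closure = {DEF} → lossy.
Decomposition 3: common = {ACD}, closure = {ABCDEF} → lossless.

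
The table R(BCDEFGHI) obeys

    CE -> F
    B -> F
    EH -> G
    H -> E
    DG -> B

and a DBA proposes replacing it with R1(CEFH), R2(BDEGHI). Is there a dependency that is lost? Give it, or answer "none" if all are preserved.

B -> F

Check B → F: no single fragment contains all of {BF}, and the restricted closure of {B} across the fragments never reaches {F}.
CE → F is preserved.
EH → G is preserved.
H → E is preserved.
DG → B is preserved.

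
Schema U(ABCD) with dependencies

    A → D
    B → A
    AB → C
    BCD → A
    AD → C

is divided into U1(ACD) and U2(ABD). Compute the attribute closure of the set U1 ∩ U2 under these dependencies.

ACD

U1 ∩ U2 = {AD}.
AD → C applies, adding C
Closure: {ACD}.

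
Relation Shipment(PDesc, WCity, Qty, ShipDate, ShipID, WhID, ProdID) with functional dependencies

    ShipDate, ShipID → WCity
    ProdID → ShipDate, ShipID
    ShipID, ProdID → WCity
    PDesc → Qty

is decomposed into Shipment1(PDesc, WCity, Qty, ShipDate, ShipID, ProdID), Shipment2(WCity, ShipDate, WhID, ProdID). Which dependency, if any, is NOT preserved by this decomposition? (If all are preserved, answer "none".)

none

ShipDate, ShipID → WCity lies within Shipment1.
ProdID → ShipDate, ShipID lies within Shipment1.
ShipID, ProdID → WCity lies within Shipment1.
PDesc → Qty lies within Shipment1.
Every dependency is enforceable on the fragments, so the decomposition is dependency-preserving.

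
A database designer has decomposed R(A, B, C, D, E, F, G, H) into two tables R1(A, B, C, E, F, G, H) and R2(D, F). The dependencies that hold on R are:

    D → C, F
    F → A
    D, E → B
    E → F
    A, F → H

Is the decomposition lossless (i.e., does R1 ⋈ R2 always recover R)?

Common attributes: R1 ∩ R2 = {F}.
Closure of {F}: F → A applies, adding A; A, F → H applies, adding H. So (F)⁺ = {A, F, H}.
The closure contains neither all of R1 = {A, B, C, E, F, G, H} nor all of R2 = {D, F}, so the common attributes are not a superkey of either fragment. The join is lossy.

No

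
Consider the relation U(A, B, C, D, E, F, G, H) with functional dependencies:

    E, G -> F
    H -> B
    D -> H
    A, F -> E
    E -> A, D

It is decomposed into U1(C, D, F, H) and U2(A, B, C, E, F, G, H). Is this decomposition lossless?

No

Common attributes: U1 ∩ U2 = {C, F, H}.
Closure of {C, F, H}: H → B applies, adding B. So (C, F, H)⁺ = {B, C, F, H}.
The closure contains neither all of U1 = {C, D, F, H} nor all of U2 = {A, B, C, E, F, G, H}, so the common attributes are not a superkey of either fragment. The join is lossy.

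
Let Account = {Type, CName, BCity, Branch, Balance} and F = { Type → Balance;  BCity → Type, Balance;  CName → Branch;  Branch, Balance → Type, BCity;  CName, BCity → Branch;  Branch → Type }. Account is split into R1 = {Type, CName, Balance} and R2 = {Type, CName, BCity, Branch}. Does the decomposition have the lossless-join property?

Common attributes: R1 ∩ R2 = {Type, CName}.
Closure of {Type, CName}: Type → Balance applies, adding Balance; CName → Branch applies, adding Branch; Branch, Balance → Type, BCity applies, adding BCity. So (Type, CName)⁺ = {Type, CName, BCity, Branch, Balance}.
This closure contains every attribute of R1, so R1 ∩ R2 → R1. The join is lossless.

Yes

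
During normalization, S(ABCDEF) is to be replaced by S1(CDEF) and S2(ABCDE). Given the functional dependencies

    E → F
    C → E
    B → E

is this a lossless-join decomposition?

Yes

Common attributes: S1 ∩ S2 = {CDE}.
Closure of {CDE}: E → F applies, adding F. So (CDE)⁺ = {CDEF}.
This closure contains every attribute of S1, so S1 ∩ S2 → S1. The join is lossless.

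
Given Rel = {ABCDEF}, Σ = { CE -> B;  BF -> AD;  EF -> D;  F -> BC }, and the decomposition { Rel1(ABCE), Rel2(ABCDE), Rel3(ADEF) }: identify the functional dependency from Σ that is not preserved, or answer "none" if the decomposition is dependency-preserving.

F -> BC

Check F → BC: no single fragment contains all of {BCF}, and the restricted closure of {F} across the fragments never reaches {BC}.
CE → B is preserved.
BF → AD is preserved.
EF → D is preserved.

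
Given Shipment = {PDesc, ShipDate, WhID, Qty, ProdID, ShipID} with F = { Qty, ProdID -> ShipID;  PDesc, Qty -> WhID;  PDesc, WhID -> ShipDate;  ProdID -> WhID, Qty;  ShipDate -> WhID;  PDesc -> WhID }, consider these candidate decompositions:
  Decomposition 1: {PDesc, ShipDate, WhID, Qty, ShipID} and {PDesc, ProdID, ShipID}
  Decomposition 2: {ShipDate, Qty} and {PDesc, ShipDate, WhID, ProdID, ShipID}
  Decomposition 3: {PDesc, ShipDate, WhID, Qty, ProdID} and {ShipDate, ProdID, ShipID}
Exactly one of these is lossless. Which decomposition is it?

Decomposition 1: common = {PDesc, ShipID}, closure = {PDesc, ShipDate, WhID, ShipID} → lossy.
Decomposition 2: common = {ShipDate}, closure = {ShipDate, WhID} → lossy.
Decomposition 3: common = {ShipDate, ProdID}, closure = {ShipDate, WhID, Qty, ProdID, ShipID} → lossless.

Decomposition 3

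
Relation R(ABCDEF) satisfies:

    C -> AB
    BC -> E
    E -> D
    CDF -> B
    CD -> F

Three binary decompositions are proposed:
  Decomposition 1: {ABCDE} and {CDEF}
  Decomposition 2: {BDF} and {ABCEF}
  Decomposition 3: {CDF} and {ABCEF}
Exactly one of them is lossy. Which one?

Decomposition 2

Decomposition 1: common = {CDE}, closure = {ABCDEF} → lossless.
Decomposition 2: common = {BF}, closure = {BF} → lossy.
Decomposition 3: common = {CF}, closure = {ABCDEF} → lossless.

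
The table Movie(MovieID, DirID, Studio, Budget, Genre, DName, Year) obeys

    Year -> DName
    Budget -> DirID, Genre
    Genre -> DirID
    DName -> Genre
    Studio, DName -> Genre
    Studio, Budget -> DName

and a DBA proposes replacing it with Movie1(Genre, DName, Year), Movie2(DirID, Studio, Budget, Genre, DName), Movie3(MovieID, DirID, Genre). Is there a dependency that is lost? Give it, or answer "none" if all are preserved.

none

Year → DName lies within Movie1.
Budget → DirID, Genre lies within Movie2.
Genre → DirID lies within Movie2.
DName → Genre lies within Movie1.
Studio, DName → Genre lies within Movie2.
Studio, Budget → DName lies within Movie2.
Every dependency is enforceable on the fragments, so the decomposition is dependency-preserving.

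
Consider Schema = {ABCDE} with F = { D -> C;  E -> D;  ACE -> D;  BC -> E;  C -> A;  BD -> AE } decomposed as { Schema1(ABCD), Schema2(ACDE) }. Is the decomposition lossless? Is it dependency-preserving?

lossy and not dependency-preserving

Lossless test: (ACD)⁺ = {ACD}, which is a superkey of neither fragment — lossy.
Dependency preservation: the restricted closure of {BC} across the fragments never reaches {E}, so BC → E cannot be enforced without a join — not preserved.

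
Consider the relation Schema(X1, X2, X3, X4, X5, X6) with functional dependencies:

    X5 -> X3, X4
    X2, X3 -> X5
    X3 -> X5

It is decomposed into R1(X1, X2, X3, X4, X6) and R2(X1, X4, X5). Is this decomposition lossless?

Common attributes: R1 ∩ R2 = {X1, X4}.
No dependency enlarges {X1, X4}, so (X1, X4)⁺ = {X1, X4}.
The closure contains neither all of R1 = {X1, X2, X3, X4, X6} nor all of R2 = {X1, X4, X5}, so the common attributes are not a superkey of either fragment. The join is lossy.

No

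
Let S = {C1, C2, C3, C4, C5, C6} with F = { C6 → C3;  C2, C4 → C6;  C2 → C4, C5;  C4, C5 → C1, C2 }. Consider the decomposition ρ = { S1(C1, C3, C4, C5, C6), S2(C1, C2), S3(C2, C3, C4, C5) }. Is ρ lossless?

Chase test. Columns are C1, C2, C3, C4, C5, C6; row i has aⱼ where attribute j ∈ Si, else bᵢⱼ.
Initial tableau (one row per fragment):
  row 1: a1 b12 a3 a4 a5 a6
  row 2: a1 a2 b23 b24 b25 b26
  row 3: b31 a2 a3 a4 a5 b36
Rows 2 and 3 agree on C2; apply C2→C4, C5 and equate their C4, C5 entries.
Rows 1 and 2 agree on C4, C5; apply C4, C5→C1, C2 and equate their C1, C2 entries.
Rows 1 and 3 agree on C4, C5; apply C4, C5→C1, C2 and equate their C1, C2 entries.
Rows 1 and 2 agree on C2, C4; apply C2, C4→C6 and equate their C6 entries.
Rows 1 and 3 agree on C2, C4; apply C2, C4→C6 and equate their C6 entries.
Rows 1 and 2 agree on C6; apply C6→C3 and equate their C3 entries.
Row 1 is now all distinguished symbols — the join is lossless.

Yes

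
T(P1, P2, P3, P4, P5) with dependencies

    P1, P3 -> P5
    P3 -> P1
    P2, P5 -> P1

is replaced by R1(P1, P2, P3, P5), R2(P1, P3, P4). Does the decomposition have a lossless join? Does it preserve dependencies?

lossy but dependency-preserving

Lossless test: (P1, P3)⁺ = {P1, P3, P5}, which is a superkey of neither fragment — lossy.
Dependency preservation: every FD's attributes lie within a single fragment, so each can be enforced locally — preserved.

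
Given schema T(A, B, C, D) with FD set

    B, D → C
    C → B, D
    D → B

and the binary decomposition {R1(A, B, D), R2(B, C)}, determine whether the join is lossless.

Common attributes: R1 ∩ R2 = {B}.
No dependency enlarges {B}, so (B)⁺ = {B}.
The closure contains neither all of R1 = {A, B, D} nor all of R2 = {B, C}, so the common attributes are not a superkey of either fragment. The join is lossy.

No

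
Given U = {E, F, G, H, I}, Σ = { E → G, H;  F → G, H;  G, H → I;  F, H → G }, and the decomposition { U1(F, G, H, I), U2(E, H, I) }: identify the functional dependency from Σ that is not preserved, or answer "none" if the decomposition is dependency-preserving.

Check E → G, H: no single fragment contains all of {E, G, H}, and the restricted closure of {E} across the fragments never reaches {G, H}.
F → G, H is preserved.
G, H → I is preserved.
F, H → G is preserved.

E → G, H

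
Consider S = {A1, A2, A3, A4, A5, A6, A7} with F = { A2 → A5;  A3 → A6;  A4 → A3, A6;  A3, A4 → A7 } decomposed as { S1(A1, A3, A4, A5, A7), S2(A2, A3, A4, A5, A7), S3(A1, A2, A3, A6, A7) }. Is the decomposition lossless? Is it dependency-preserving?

Lossless test (chase): Rows 2 and 3 agree on A2; apply A2→A5 and equate their A5 entries. Rows 1 and 2 agree on A3; apply A3→A6 and equate their A6 entries. Rows 1 and 3 agree on A3; apply A3→A6 and equate their A6 entries. No row becomes fully distinguished — the join is lossy.
Dependency preservation: A4 → A3, A6 is not contained in any single fragment, but the restricted closure of its left-hand side across the fragments still reaches the right-hand side; the remaining FDs each lie inside some fragment. All dependencies are preserved.

lossy but dependency-preserving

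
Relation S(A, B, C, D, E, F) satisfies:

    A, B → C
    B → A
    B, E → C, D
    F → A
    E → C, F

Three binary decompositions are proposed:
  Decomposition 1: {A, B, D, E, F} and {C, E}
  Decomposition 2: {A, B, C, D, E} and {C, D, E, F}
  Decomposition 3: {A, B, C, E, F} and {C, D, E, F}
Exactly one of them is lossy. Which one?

Decomposition 3

Decomposition 1: common = {E}, closure = {A, C, E, F} → lossless.
Decomposition 2: common = {C, D, E}, closure = {A, C, D, E, F} → lossless.
Decomposition 3: common = {C, E, F}, closure = {A, C, E, F} → lossy.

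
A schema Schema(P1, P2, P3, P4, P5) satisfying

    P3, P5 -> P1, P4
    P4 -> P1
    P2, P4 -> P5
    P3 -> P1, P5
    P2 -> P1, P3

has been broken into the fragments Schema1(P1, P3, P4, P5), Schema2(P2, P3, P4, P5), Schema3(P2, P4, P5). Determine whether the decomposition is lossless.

Chase test. Columns are P1, P2, P3, P4, P5; row i has aⱼ where attribute j ∈ Schemai, else bᵢⱼ.
Initial tableau (one row per fragment):
  row 1: a1 b12 a3 a4 a5
  row 2: b21 a2 a3 a4 a5
  row 3: b31 a2 b33 a4 a5
Rows 1 and 2 agree on P3, P5; apply P3, P5→P1, P4 and equate their P1, P4 entries.
Rows 1 and 3 agree on P4; apply P4→P1 and equate their P1 entries.
Rows 2 and 3 agree on P2; apply P2→P1, P3 and equate their P1, P3 entries.
Row 2 is now all distinguished symbols — the join is lossless.

Yes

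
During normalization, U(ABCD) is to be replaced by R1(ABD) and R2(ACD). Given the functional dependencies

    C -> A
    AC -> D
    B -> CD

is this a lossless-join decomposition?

No

Common attributes: R1 ∩ R2 = {AD}.
No dependency enlarges {AD}, so (AD)⁺ = {AD}.
The closure contains neither all of R1 = {ABD} nor all of R2 = {ACD}, so the common attributes are not a superkey of either fragment. The join is lossy.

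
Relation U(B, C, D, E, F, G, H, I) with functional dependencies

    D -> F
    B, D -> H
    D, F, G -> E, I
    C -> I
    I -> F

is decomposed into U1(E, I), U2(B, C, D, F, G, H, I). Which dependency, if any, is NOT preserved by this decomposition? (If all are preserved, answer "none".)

D, F, G -> E, I

Check D, F, G → E, I: no single fragment contains all of {D, E, F, G, I}, and the restricted closure of {D, F, G} across the fragments never reaches {E, I}.
D → F is preserved.
B, D → H is preserved.
C → I is preserved.
I → F is preserved.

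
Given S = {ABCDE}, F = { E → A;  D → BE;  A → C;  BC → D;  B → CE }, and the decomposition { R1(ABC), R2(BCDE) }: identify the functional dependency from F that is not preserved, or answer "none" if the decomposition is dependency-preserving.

E → A

Check E → A: no single fragment contains all of {AE}, and the restricted closure of {E} across the fragments never reaches {A}.
D → BE is preserved.
A → C is preserved.
BC → D is preserved.
B → CE is preserved.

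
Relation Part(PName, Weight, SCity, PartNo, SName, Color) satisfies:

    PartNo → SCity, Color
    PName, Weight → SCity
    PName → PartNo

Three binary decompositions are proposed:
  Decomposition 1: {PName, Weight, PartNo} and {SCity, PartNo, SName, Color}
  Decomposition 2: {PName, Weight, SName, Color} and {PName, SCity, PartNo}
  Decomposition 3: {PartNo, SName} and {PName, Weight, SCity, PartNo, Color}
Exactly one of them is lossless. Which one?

Decomposition 1: common = {PartNo}, closure = {SCity, PartNo, Color} → lossy.
Decomposition 2: common = {PName}, closure = {PName, SCity, PartNo, Color} → lossless.
Decomposition 3: common = {PartNo}, closure = {SCity, PartNo, Color} → lossy.

Decomposition 2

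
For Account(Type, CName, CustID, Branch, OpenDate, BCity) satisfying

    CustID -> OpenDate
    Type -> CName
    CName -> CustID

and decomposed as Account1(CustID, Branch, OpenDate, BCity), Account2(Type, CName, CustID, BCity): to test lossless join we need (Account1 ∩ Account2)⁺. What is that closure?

Account1 ∩ Account2 = {CustID, BCity}.
CustID → OpenDate applies, adding OpenDate
Closure: {CustID, OpenDate, BCity}.

CustID, OpenDate, BCity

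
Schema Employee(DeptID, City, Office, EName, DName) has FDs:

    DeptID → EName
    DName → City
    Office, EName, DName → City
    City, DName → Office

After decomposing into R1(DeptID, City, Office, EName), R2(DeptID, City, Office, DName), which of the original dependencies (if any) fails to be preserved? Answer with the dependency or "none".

none

DeptID → EName lies within R1.
DName → City lies within R2.
Office, EName, DName → City: restricted closure across fragments reaches City.
City, DName → Office lies within R2.
Every dependency is enforceable on the fragments, so the decomposition is dependency-preserving.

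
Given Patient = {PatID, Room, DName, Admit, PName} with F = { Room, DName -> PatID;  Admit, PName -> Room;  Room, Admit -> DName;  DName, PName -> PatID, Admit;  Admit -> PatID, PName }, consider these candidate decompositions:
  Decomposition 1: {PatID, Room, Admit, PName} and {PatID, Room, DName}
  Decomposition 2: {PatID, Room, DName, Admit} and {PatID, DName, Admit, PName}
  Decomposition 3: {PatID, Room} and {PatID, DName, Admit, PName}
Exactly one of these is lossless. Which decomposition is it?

Decomposition 2

Decomposition 1: common = {PatID, Room}, closure = {PatID, Room} → lossy.
Decomposition 2: common = {PatID, DName, Admit}, closure = {PatID, Room, DName, Admit, PName} → lossless.
Decomposition 3: common = {PatID}, closure = {PatID} → lossy.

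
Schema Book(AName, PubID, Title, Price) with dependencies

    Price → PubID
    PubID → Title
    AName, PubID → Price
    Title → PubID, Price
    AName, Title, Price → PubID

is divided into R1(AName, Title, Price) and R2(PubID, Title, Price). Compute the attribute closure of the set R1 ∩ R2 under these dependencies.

PubID, Title, Price

R1 ∩ R2 = {Title, Price}.
Price → PubID applies, adding PubID
Closure: {PubID, Title, Price}.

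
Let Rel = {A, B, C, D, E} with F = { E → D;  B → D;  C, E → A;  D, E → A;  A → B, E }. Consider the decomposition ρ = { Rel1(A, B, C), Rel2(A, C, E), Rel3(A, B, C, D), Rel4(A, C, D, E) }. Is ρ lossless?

Yes

Chase test. Columns are A, B, C, D, E; row i has aⱼ where attribute j ∈ Reli, else bᵢⱼ.
Initial tableau (one row per fragment):
  row 1: a1 a2 a3 b14 b15
  row 2: a1 b22 a3 b24 a5
  row 3: a1 a2 a3 a4 b35
  row 4: a1 b42 a3 a4 a5
Rows 2 and 4 agree on E; apply E→D and equate their D entries.
Rows 1 and 3 agree on B; apply B→D and equate their D entries.
Rows 1 and 2 agree on A; apply A→B, E and equate their B, E entries.
Rows 1 and 3 agree on A; apply A→B, E and equate their B, E entries.
Rows 1 and 4 agree on A; apply A→B, E and equate their B, E entries.
Row 1 is now all distinguished symbols — the join is lossless.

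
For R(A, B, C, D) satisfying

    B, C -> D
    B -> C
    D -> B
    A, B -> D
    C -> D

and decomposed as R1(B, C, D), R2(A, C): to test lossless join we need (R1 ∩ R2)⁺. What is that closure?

B, C, D

R1 ∩ R2 = {C}.
C → D applies, adding D
D → B applies, adding B
Closure: {B, C, D}.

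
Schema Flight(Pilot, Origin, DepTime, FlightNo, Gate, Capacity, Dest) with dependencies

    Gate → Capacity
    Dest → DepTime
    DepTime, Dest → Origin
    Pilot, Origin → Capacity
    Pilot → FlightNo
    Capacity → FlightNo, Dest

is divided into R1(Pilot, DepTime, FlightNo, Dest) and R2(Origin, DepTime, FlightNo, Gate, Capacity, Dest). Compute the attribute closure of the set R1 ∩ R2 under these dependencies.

Origin, DepTime, FlightNo, Dest

R1 ∩ R2 = {DepTime, FlightNo, Dest}.
DepTime, Dest → Origin applies, adding Origin
Closure: {Origin, DepTime, FlightNo, Dest}.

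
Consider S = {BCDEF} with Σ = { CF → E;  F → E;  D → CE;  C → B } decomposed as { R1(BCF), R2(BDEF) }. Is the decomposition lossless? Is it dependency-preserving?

Lossless test: (BF)⁺ = {BEF}, which is a superkey of neither fragment — lossy.
Dependency preservation: the restricted closure of {D} across the fragments never reaches {CE}, so D → CE cannot be enforced without a join — not preserved.

lossy and not dependency-preserving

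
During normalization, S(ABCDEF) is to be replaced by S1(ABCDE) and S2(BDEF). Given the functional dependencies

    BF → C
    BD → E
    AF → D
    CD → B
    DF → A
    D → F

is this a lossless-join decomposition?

Yes

Common attributes: S1 ∩ S2 = {BDE}.
Closure of {BDE}: D → F applies, adding F; BF → C applies, adding C; DF → A applies, adding A. So (BDE)⁺ = {ABCDEF}.
This closure contains every attribute of S1, so S1 ∩ S2 → S1. The join is lossless.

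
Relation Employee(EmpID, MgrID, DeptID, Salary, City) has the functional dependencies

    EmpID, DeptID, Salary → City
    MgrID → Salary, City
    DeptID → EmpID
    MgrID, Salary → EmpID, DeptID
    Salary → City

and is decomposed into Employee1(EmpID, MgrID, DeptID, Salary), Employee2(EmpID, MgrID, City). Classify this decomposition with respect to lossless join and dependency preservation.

lossless but not dependency-preserving

Lossless test: (EmpID, MgrID)⁺ = {EmpID, MgrID, DeptID, Salary, City}, which contains all of one fragment — lossless.
Dependency preservation: the restricted closure of {EmpID, DeptID, Salary} across the fragments never reaches {City}, so EmpID, DeptID, Salary → City cannot be enforced without a join — not preserved.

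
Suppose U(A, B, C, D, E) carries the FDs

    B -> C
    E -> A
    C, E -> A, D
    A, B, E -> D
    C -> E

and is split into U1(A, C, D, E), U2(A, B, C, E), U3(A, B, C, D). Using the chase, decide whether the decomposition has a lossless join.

Chase test. Columns are A, B, C, D, E; row i has aⱼ where attribute j ∈ Ui, else bᵢⱼ.
Initial tableau (one row per fragment):
  row 1: a1 b12 a3 a4 a5
  row 2: a1 a2 a3 b24 a5
  row 3: a1 a2 a3 a4 b35
Rows 1 and 2 agree on C, E; apply C, E→A, D and equate their A, D entries.
Rows 1 and 3 agree on C; apply C→E and equate their E entries.
Row 2 is now all distinguished symbols — the join is lossless.

Yes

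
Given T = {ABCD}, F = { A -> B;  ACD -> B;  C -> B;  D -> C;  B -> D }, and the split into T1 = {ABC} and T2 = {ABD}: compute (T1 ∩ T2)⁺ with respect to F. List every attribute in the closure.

ABCD

T1 ∩ T2 = {AB}.
B → D applies, adding D
D → C applies, adding C
Closure: {ABCD}.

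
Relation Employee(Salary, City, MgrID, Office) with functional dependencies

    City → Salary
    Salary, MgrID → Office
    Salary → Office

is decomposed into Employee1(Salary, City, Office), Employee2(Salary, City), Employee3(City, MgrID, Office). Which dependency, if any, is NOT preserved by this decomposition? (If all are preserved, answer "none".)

City → Salary lies within Employee1.
Salary, MgrID → Office: restricted closure across fragments reaches Office.
Salary → Office lies within Employee1.
Every dependency is enforceable on the fragments, so the decomposition is dependency-preserving.

none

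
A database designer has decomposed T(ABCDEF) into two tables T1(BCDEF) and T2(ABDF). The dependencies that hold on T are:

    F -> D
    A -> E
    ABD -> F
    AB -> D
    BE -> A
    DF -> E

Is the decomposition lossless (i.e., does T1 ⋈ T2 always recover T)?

Common attributes: T1 ∩ T2 = {BDF}.
Closure of {BDF}: DF → E applies, adding E; BE → A applies, adding A. So (BDF)⁺ = {ABDEF}.
This closure contains every attribute of T2, so T1 ∩ T2 → T2. The join is lossless.

Yes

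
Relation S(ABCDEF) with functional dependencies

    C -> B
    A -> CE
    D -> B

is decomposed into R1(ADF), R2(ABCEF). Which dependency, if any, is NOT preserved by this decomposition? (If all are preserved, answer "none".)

Check D → B: no single fragment contains all of {BD}, and the restricted closure of {D} across the fragments never reaches {B}.
C → B is preserved.
A → CE is preserved.

D -> B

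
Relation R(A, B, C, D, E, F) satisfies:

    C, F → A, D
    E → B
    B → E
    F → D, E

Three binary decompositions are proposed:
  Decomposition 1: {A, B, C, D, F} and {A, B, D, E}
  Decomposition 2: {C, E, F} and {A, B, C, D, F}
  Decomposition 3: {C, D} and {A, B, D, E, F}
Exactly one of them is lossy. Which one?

Decomposition 3

Decomposition 1: common = {A, B, D}, closure = {A, B, D, E} → lossless.
Decomposition 2: common = {C, F}, closure = {A, B, C, D, E, F} → lossless.
Decomposition 3: common = {D}, closure = {D} → lossy.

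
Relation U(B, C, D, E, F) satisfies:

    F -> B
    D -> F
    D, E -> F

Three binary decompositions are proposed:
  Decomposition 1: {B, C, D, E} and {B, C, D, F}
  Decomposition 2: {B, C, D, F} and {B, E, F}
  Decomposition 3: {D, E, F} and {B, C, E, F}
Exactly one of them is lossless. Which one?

Decomposition 1

Decomposition 1: common = {B, C, D}, closure = {B, C, D, F} → lossless.
Decomposition 2: common = {B, F}, closure = {B, F} → lossy.
Decomposition 3: common = {E, F}, closure = {B, E, F} → lossy.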